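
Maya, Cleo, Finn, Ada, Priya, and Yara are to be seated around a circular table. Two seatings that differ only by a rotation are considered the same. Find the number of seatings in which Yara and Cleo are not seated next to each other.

Without the restriction there are (5)! = 120 seatings.
Seatings with Yara beside Cleo: treat them as a block with 2 internal orders, giving 2 × (4)! = 48.
Subtracting, 120 − 48 = 72.

72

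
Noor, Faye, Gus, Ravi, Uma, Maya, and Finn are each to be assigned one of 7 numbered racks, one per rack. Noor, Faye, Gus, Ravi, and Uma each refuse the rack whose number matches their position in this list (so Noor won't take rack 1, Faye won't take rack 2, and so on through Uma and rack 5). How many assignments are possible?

2428

Let Aᵢ (for 1 ≤ i ≤ 5) be the placements that put person i in their forbidden rack. Any j of these fix j positions, leaving (7−j)! ways to fill the rest, and there are C(5,j) ways to pick which j.
By inclusion–exclusion, the number of valid placements is Σ_{j=0}^{5} (−1)^j C(5,j)·(7−j)!.
Computing: 5040 − 3600 + 1200 − 240 + 30 − 2 = 2428.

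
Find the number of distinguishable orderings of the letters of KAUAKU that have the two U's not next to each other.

There are 6!/(2!·2!·2!) = 90 arrangements of KAUAKU in total.
If the two U's are adjacent, glue them into one block, leaving 5 items to arrange: (5)!/(2!·2!) = 30 ways.
Subtracting, 90 − 30 = 60 arrangements keep the U's apart.

60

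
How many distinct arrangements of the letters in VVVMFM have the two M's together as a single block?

Treat the 2 copies of M as a single block. The multiset to arrange is then {MM, F, V, V, V}, 5 items in all.
That gives (5)!/(3!) = 20 arrangements.

20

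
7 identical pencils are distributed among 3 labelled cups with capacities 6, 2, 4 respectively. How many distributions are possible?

14

By stars and bars, unrestricted non-negative solutions to x_1+…+x_3 = 7 number C(7+2,2) = 36.
Subtract solutions that violate a single cap (substitute x_i' = x_i − (cap_i+1)): x_1 ≥ 7 gives C(2,2) = 1; x_2 ≥ 3 gives C(6,2) = 15; x_3 ≥ 5 gives C(4,2) = 6. Together 22.
No two caps can be exceeded simultaneously, so the pair terms are all 0.
By inclusion–exclusion the count is 36 − 22 + 0 = 14.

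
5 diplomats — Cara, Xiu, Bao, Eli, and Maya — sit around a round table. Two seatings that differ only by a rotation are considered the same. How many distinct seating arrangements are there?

Seat Cara anywhere (absorbing the rotational symmetry), then permute the other 4: (4)! = 24.

24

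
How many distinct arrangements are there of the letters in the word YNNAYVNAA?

Letter multiplicities in YNNAYVNAA: A×3, N×3, V×1, Y×2.
Dividing 9! = 362880 by 3!·3!·2! = 72 for the repeated letters gives 5040.

5040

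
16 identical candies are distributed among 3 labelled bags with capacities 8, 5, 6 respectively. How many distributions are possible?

10

Without the upper bounds there are C(18,2) = 153 ways to split 16 among 3 bags.
Subtract solutions that violate a single cap (substitute x_i' = x_i − (cap_i+1)): x_1 ≥ 9 gives C(9,2) = 36; x_2 ≥ 6 gives C(12,2) = 66; x_3 ≥ 7 gives C(11,2) = 55. Together 157.
Add back pairs where two caps are both exceeded: 3 + 1 + 10 = 14.
By inclusion–exclusion the count is 153 − 157 + 14 = 10.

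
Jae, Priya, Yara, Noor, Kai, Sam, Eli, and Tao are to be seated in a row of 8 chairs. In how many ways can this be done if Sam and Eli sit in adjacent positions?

10080

Place the 6 others and the Sam-Eli pair as 7 objects in a line; the pair has 2 internal arrangements.
That gives 2 × 7! = 2 × 5040 = 10080.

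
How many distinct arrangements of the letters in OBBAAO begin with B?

30

With the first slot taken by B, it remains to arrange the other 5 letters (OBAAO).
Those 5 letters have A appearing twice and O appearing twice, giving (5)!/(2!·2!) = 30.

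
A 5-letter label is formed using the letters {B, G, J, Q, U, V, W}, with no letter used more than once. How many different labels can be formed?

Choose and order 5 of the 7 symbols: the first letter has 7 options, the next 6, and so on down to 3.
7 × 6 × 5 × 4 × 3 = 2520.

2520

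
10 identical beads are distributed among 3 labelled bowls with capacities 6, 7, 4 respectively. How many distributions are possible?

29

By stars and bars, unrestricted non-negative solutions to x_1+…+x_3 = 10 number C(10+2,2) = 66.
Subtract solutions that violate a single cap (substitute x_i' = x_i − (cap_i+1)): x_1 ≥ 7 gives C(5,2) = 10; x_2 ≥ 8 gives C(4,2) = 6; x_3 ≥ 5 gives C(7,2) = 21. Together 37.
No two caps can be exceeded simultaneously, so the pair terms are all 0.
By inclusion–exclusion the count is 66 − 37 + 0 = 29.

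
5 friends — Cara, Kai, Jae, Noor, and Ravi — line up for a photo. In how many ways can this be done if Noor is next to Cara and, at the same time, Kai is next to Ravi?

Treat {Noor,Cara} as one block (2 orders) and {Kai,Ravi} as another (2 orders).
That leaves 3 units to arrange: 2 × 2 × 3! = 4 × 6 = 24.

24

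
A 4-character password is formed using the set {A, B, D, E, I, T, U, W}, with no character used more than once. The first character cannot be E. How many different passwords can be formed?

1470

The first character has 8−1 = 7 choices (anything except E).
The remaining 3 characters are filled from the other 7 symbols without repetition: 7 × 6 × 5 = 210.
Total: 7 × 210 = 1470.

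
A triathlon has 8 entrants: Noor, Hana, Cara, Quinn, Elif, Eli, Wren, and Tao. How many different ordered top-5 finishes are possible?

6720

This is an ordered selection of 5 from 8: P(8,5).
That gives 8 × 7 × 6 × 5 × 4 = 6720.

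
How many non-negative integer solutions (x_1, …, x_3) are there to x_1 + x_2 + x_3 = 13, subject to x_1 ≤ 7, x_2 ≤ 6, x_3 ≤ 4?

Without the upper bounds there are C(15,2) = 105 ways to split 13 among 3 variables.
Subtract solutions that violate a single cap (substitute x_i' = x_i − (cap_i+1)): x_1 ≥ 8 gives C(7,2) = 21; x_2 ≥ 7 gives C(8,2) = 28; x_3 ≥ 5 gives C(10,2) = 45. Together 94.
Add back pairs where two caps are both exceeded: 0 + 1 + 3 = 4.
By inclusion–exclusion the count is 105 − 94 + 4 = 15.

15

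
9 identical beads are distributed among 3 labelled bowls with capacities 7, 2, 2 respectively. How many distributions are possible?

Without the upper bounds there are C(11,2) = 55 ways to split 9 among 3 bowls.
Subtract solutions that violate a single cap (substitute x_i' = x_i − (cap_i+1)): x_1 ≥ 8 gives C(3,2) = 3; x_2 ≥ 3 gives C(8,2) = 28; x_3 ≥ 3 gives C(8,2) = 28. Together 59.
Add back pairs where two caps are both exceeded: 0 + 0 + 10 = 10.
By inclusion–exclusion the count is 55 − 59 + 10 = 6.

6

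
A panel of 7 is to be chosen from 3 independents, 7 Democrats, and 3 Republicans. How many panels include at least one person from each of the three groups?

Unrestricted: C(13,7) = 1716 ways to pick any 7 of the 13.
Subtract selections that omit an entire group: no independents → C(10,7) = 120; no Democrats → C(6,7) = 0; no Republicans → C(10,7) = 120.
Add back selections omitting two groups (i.e. drawn from a single group): C(3,7) + C(7,7) + C(3,7) = 1.
By inclusion–exclusion: 1716 − 240 + 1 = 1477.

1477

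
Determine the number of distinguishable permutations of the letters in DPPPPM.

30

Letter multiplicities in DPPPPM: D×1, M×1, P×4.
So there are 6! / (4!) = 30 distinguishable arrangements.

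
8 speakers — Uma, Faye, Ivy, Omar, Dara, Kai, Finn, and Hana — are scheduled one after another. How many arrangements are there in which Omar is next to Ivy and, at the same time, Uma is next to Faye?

Treat {Omar,Ivy} as one block (2 orders) and {Uma,Faye} as another (2 orders).
That leaves 6 units to arrange: 2 × 2 × 6! = 4 × 720 = 2880.

2880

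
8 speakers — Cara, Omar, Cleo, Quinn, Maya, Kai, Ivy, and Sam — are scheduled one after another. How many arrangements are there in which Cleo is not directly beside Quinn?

There are 8! = 40320 arrangements in all. If Cleo and Quinn are adjacent, merging them into one block gives 2·(7)! = 10080 arrangements.
Complementary counting: 40320 − 10080 = 30240.

30240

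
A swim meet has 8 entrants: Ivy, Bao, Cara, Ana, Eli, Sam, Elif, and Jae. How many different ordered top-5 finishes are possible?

This is an ordered selection of 5 from 8: P(8,5).
That gives 8 × 7 × 6 × 5 × 4 = 6720.

6720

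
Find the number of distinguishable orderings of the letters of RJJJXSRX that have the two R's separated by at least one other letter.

1260

Total arrangements of RJJJXSRX: 8!/(3!·2!·2!) = 1680.
If the two R's are adjacent, glue them into one block, leaving 7 items to arrange: (7)!/(3!·2!) = 420 ways.
Subtracting, 1680 − 420 = 1260 arrangements keep the R's apart.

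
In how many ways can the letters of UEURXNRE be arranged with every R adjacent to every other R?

Treat the 2 copies of R as a single block. The multiset to arrange is then {RR, E, E, N, U, U, X}, 7 items in all.
That gives (7)!/(2!·2!) = 1260 arrangements.

1260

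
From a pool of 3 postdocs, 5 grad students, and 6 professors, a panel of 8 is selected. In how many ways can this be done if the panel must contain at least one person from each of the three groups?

2828

With no constraint there are C(14,8) = 3003 possible selections.
Subtract selections that omit an entire group: no postdocs → C(11,8) = 165; no grad students → C(9,8) = 9; no professors → C(8,8) = 1.
Add back selections omitting two groups (i.e. drawn from a single group): C(3,8) + C(5,8) + C(6,8) = 0.
By inclusion–exclusion: 3003 − 175 + 0 = 2828.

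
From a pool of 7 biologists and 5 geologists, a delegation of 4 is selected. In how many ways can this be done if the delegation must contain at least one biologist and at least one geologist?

Unrestricted: C(12,4) = 495 ways to pick any 4 of the 12.
Subtract selections that omit an entire group: no biologists → C(5,4) = 5; no geologists → C(7,4) = 35.
Both groups omitted at once is impossible, so 495 − 40 = 455.

455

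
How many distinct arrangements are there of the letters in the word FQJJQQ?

60

The 6 letters of FQJJQQ have repeats: J appearing twice and Q appearing 3 times.
The number of distinct arrangements is 6!/(3!·2!) = 720/12 = 60.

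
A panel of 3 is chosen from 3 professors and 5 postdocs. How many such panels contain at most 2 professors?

Split by how many professors are chosen (0 through 2).
Sum: C(3,0)·C(5,3) + C(3,1)·C(5,2) + C(3,2)·C(5,1) = 10 + 30 + 15 = 55.

55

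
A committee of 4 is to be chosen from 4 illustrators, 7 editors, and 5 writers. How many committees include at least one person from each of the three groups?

With no constraint there are C(16,4) = 1820 possible selections.
Subtract selections that omit an entire group: no illustrators → C(12,4) = 495; no editors → C(9,4) = 126; no writers → C(11,4) = 330.
Add back selections omitting two groups (i.e. drawn from a single group): C(4,4) + C(7,4) + C(5,4) = 41.
By inclusion–exclusion: 1820 − 951 + 41 = 910.

910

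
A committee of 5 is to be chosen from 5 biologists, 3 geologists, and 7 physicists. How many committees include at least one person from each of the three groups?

Unrestricted: C(15,5) = 3003 ways to pick any 5 of the 15.
Selections missing a whole group: no biologists → C(10,5) = 252; no geologists → C(12,5) = 792; no physicists → C(8,5) = 56.
Add back selections omitting two groups (i.e. drawn from a single group): C(5,5) + C(3,5) + C(7,5) = 22.
By inclusion–exclusion: 3003 − 1100 + 22 = 1925.

1925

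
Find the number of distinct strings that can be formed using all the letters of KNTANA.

KNTANA has 6 letters with A appearing twice and N appearing twice.
Dividing 6! = 720 by 2!·2! = 4 for the repeated letters gives 180.

180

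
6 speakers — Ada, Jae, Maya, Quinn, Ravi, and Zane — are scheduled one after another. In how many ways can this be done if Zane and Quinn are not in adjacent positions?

Of the 6! = 720 arrangements, those with Zane and Quinn adjacent number 2 × 5! = 240 (treat the pair as a block with 2 internal orders).
So 720 − 240 = 480 arrangements keep them apart.

480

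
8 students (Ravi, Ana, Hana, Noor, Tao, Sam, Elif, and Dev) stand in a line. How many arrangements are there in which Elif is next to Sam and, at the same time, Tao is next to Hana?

Treat {Elif,Sam} as one block (2 orders) and {Tao,Hana} as another (2 orders).
That leaves 6 units to arrange: 2 × 2 × 6! = 4 × 720 = 2880.

2880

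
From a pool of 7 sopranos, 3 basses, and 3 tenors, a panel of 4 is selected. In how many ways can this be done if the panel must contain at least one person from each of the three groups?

Unrestricted: C(13,4) = 715 ways to pick any 4 of the 13.
Subtract selections that omit an entire group: no sopranos → C(6,4) = 15; no basses → C(10,4) = 210; no tenors → C(10,4) = 210.
Add back selections omitting two groups (i.e. drawn from a single group): C(7,4) + C(3,4) + C(3,4) = 35.
By inclusion–exclusion: 715 − 435 + 35 = 315.

315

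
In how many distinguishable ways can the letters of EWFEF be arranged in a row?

30

The 5 letters of EWFEF have repeats: E appearing twice and F appearing twice.
Dividing 5! = 120 by 2!·2! = 4 for the repeated letters gives 30.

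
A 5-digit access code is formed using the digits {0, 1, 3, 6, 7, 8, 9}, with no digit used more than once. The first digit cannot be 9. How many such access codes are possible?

The first digit has 7−1 = 6 choices (anything except 9).
The remaining 4 digits are filled from the other 6 symbols without repetition: 6 × 5 × 4 × 3 = 360.
Total: 6 × 360 = 2160.

2160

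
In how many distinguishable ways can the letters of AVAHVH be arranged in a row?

90

Letter multiplicities in AVAHVH: A×2, H×2, V×2.
The number of distinct arrangements is 6!/(2!·2!·2!) = 720/8 = 90.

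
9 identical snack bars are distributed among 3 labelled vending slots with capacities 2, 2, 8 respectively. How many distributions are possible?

8

By stars and bars, unrestricted non-negative solutions to x_1+…+x_3 = 9 number C(9+2,2) = 55.
Subtract solutions that violate a single cap (substitute x_i' = x_i − (cap_i+1)): x_1 ≥ 3 gives C(8,2) = 28; x_2 ≥ 3 gives C(8,2) = 28; x_3 ≥ 9 gives C(2,2) = 1. Together 57.
Add back pairs where two caps are both exceeded: 10 + 0 + 0 = 10.
By inclusion–exclusion the count is 55 − 57 + 10 = 8.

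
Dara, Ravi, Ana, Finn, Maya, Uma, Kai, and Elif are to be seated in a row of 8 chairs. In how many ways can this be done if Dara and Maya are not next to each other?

There are 8! = 40320 arrangements in all. If Dara and Maya are adjacent, merging them into one block gives 2·(7)! = 10080 arrangements.
Complementary counting: 40320 − 10080 = 30240.

30240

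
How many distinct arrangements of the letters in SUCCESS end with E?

60

Fix E in the last position and arrange the remaining 6 letters.
Those 6 letters have C appearing twice and S appearing 3 times, giving (6)!/(3!·2!) = 60.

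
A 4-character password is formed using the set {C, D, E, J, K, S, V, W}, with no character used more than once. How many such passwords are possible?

1680

This is a permutation of 4 out of 8: P(8,4) = 8!/4!.
8 × 7 × 6 × 5 = 1680.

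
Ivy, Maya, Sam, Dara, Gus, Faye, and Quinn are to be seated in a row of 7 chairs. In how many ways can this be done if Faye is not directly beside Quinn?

3600

There are 7! = 5040 arrangements in all. If Faye and Quinn are adjacent, merging them into one block gives 2·(6)! = 1440 arrangements.
Complementary counting: 5040 − 1440 = 3600.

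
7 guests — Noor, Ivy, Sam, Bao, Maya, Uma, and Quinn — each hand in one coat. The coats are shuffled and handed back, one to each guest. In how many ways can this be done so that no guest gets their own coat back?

1854

Let Aᵢ be the assignments in which guest i gets their own coat. We want the size of the complement of A₁∪…∪A_7.
By inclusion–exclusion this is Σ_{j=0}^{7} (−1)^j C(7,j)·(7−j)!.
Computing: 5040 − 5040 + 2520 − 840 + 210 − 42 + 7 − 1 = 1854.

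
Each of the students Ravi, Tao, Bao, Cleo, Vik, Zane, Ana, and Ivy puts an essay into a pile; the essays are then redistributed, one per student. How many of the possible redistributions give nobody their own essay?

14833

Let Aᵢ be the assignments in which student i gets their own essay. We want the size of the complement of A₁∪…∪A_8.
By inclusion–exclusion this is Σ_{j=0}^{8} (−1)^j C(8,j)·(8−j)!.
Computing: 40320 − 40320 + 20160 − 6720 + 1680 − 336 + 56 − 8 + 1 = 14833.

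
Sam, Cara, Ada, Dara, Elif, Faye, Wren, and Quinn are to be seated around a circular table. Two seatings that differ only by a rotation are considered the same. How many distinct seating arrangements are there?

Fix one person's seat to break rotational symmetry; the remaining 7 people can be arranged in (7)! = 5040 ways.

5040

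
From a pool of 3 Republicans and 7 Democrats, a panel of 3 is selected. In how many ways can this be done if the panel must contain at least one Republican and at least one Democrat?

84

Total 3-person selections from all 10: C(10,3) = 120.
Subtract selections that omit an entire group: no Republicans → C(7,3) = 35; no Democrats → C(3,3) = 1.
Both groups omitted at once is impossible, so 120 − 36 = 84.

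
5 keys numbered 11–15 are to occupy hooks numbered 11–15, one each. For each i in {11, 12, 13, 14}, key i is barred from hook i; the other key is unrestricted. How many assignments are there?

53

Let Aᵢ (for 11 ≤ i ≤ 14) be the placements that put key i in its forbidden hook. Any j of these fix j positions, leaving (5−j)! ways to fill the rest, and there are C(4,j) ways to pick which j.
By inclusion–exclusion, the number of valid placements is Σ_{j=0}^{4} (−1)^j C(4,j)·(5−j)!.
Computing: 120 − 96 + 36 − 8 + 1 = 53.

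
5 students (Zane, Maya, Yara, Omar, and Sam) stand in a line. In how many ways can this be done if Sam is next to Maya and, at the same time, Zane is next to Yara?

Treat {Sam,Maya} as one block (2 orders) and {Zane,Yara} as another (2 orders).
That leaves 3 units to arrange: 2 × 2 × 3! = 4 × 6 = 24.

24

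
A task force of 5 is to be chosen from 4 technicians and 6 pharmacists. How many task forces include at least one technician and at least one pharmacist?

246

Unrestricted: C(10,5) = 252 ways to pick any 5 of the 10.
Subtract selections that omit an entire group: no technicians → C(6,5) = 6; no pharmacists → C(4,5) = 0.
Both groups omitted at once is impossible, so 252 − 6 = 246.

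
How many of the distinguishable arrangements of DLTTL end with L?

With the last slot taken by L, it remains to arrange the other 4 letters (DTTL).
Those 4 letters have T appearing twice, giving (4)!/(2!) = 12.

12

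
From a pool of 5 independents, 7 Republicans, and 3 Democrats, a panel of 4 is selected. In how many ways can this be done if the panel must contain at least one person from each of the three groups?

630

With no constraint there are C(15,4) = 1365 possible selections.
Subtract selections that omit an entire group: no independents → C(10,4) = 210; no Republicans → C(8,4) = 70; no Democrats → C(12,4) = 495.
Add back selections omitting two groups (i.e. drawn from a single group): C(5,4) + C(7,4) + C(3,4) = 40.
By inclusion–exclusion: 1365 − 775 + 40 = 630.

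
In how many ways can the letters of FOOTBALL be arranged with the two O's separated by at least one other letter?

7560

Total arrangements of FOOTBALL: 8!/(2!·2!) = 10080.
If the two O's are adjacent, glue them into one block, leaving 7 items to arrange: (7)!/(2!) = 2520 ways.
Hence 10080 − 2520 = 7560.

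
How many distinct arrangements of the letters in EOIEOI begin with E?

30

Fix E in the first position and arrange the remaining 5 letters.
Those 5 letters have I appearing twice and O appearing twice, giving (5)!/(2!·2!) = 30.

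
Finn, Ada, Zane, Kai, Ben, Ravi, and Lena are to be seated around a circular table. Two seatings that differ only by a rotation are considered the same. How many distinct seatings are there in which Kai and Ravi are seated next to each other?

Treat {Kai, Ravi} as one unit (2 internal orders) and seat the resulting 6 units around the table: (5)! circular arrangements.
So 2 × (5)! = 2 × 120 = 240.

240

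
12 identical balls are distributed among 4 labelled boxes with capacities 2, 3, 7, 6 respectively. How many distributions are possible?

Without the upper bounds there are C(15,3) = 455 ways to split 12 among 4 boxes.
Subtract solutions that violate a single cap (substitute x_i' = x_i − (cap_i+1)): x_1 ≥ 3 gives C(12,3) = 220; x_2 ≥ 4 gives C(11,3) = 165; x_3 ≥ 8 gives C(7,3) = 35; x_4 ≥ 7 gives C(8,3) = 56. Together 476.
Add back pairs where two caps are both exceeded: 56 + 4 + 10 + 1 + 4 + 0 = 75.
By inclusion–exclusion the count is 455 − 476 + 75 = 54.

54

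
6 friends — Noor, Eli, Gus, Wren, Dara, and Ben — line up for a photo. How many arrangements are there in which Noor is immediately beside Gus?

Treat {Noor, Gus} as a single unit. There are 5 units to order, and the pair itself can be ordered 2 ways.
So the count is 2·(5)! = 240.

240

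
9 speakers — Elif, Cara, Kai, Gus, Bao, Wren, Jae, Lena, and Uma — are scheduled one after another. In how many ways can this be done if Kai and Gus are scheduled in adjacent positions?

80640

Glue Kai and Gus into one block (2 internal orders), leaving 8 units to arrange in a row.
That gives 2 × 8! = 2 × 40320 = 80640.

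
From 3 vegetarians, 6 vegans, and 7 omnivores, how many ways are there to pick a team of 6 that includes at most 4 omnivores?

Split by how many omnivores are chosen (0 through 4).
Sum: C(7,0)·C(9,6) + C(7,1)·C(9,5) + C(7,2)·C(9,4) + C(7,3)·C(9,3) + C(7,4)·C(9,2) = 84 + 882 + 2646 + 2940 + 1260 = 7812.

7812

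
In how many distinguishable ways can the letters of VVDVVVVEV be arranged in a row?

Letter multiplicities in VVDVVVVEV: D×1, E×1, V×7.
So there are 9! / (7!) = 72 distinguishable arrangements.

72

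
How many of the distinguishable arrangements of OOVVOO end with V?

5

With the last slot taken by V, it remains to arrange the other 5 letters (OOVOO).
Those 5 letters have O appearing 4 times, giving (5)!/(4!) = 5.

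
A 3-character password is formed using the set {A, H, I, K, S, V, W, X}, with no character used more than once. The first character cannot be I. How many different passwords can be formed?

294

The first character has 8−1 = 7 choices (anything except I).
The remaining 2 characters are filled from the other 7 symbols without repetition: 7 × 6 = 42.
Total: 7 × 42 = 294.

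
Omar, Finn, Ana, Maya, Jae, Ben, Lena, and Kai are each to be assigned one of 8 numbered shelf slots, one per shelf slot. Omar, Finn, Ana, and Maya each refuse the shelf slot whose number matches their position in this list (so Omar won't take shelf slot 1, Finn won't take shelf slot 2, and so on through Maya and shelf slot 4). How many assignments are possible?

24024

Let Aᵢ (for 1 ≤ i ≤ 4) be the placements that put person i in their forbidden shelf slot. Any j of these fix j positions, leaving (8−j)! ways to fill the rest, and there are C(4,j) ways to pick which j.
By inclusion–exclusion, the number of valid placements is Σ_{j=0}^{4} (−1)^j C(4,j)·(8−j)!.
Computing: 40320 − 20160 + 4320 − 480 + 24 = 24024.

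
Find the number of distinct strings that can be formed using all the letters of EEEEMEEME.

36

EEEEMEEME has 9 letters with E appearing 7 times and M appearing twice.
Dividing 9! = 362880 by 7!·2! = 10080 for the repeated letters gives 36.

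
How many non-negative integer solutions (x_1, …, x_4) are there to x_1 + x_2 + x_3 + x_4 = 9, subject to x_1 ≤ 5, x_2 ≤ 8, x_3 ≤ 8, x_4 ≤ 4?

Without the upper bounds there are C(12,3) = 220 ways to split 9 among 4 variables.
Subtract solutions that violate a single cap (substitute x_i' = x_i − (cap_i+1)): x_1 ≥ 6 gives C(6,3) = 20; x_2 ≥ 9 gives C(3,3) = 1; x_3 ≥ 9 gives C(3,3) = 1; x_4 ≥ 5 gives C(7,3) = 35. Together 57.
No two caps can be exceeded simultaneously, so the pair terms are all 0.
By inclusion–exclusion the count is 220 − 57 + 0 = 163.

163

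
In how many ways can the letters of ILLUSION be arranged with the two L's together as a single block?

2520

Treat the 2 copies of L as a single block. The multiset to arrange is then {LL, I, I, N, O, S, U}, 7 items in all.
That gives (7)!/(2!) = 2520 arrangements.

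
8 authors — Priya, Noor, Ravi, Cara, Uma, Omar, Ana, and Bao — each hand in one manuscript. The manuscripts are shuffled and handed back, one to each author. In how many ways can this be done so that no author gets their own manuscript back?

14833

This is the derangement count D_8: permutations of 8 items with no fixed point.
By inclusion–exclusion this is Σ_{j=0}^{8} (−1)^j C(8,j)·(8−j)!.
Computing: 40320 − 40320 + 20160 − 6720 + 1680 − 336 + 56 − 8 + 1 = 14833.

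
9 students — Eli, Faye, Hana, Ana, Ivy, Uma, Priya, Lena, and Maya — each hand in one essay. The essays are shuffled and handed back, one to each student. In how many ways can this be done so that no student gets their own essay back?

Let Aᵢ be the assignments in which student i gets their own essay. We want the size of the complement of A₁∪…∪A_9.
By inclusion–exclusion this is Σ_{j=0}^{9} (−1)^j C(9,j)·(9−j)!.
Computing: 362880 − 362880 + 181440 − 60480 + 15120 − 3024 + 504 − 72 + 9 − 1 = 133496.

133496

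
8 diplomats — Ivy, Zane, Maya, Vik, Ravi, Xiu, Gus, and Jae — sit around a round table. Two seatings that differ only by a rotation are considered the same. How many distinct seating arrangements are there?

Seat Ivy anywhere (absorbing the rotational symmetry), then permute the other 7: (7)! = 5040.

5040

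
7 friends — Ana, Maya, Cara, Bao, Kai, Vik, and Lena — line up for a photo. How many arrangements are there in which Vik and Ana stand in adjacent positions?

Glue Vik and Ana into one block (2 internal orders), leaving 6 units to arrange in a row.
That gives 2 × 6! = 2 × 720 = 1440.

1440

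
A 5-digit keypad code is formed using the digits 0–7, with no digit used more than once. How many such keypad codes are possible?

With no repetition, fill the 5 digits in order: 8 choices, then 7, down to 4.
That product is 8 × 7 × 6 × 5 × 4 = 6720.

6720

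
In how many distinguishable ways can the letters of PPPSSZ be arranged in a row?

60

PPPSSZ has 6 letters with P appearing 3 times and S appearing twice.
So there are 6! / (3!·2!) = 60 distinguishable arrangements.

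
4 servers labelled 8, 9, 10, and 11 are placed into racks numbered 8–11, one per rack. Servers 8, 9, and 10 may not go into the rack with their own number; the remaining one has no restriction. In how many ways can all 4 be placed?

Let Aᵢ (for i ∈ {8, 9, 10}) be the placements that put server i in its forbidden rack. Any j of these fix j positions, leaving (4−j)! ways to fill the rest, and there are C(3,j) ways to pick which j.
By inclusion–exclusion, the number of valid placements is Σ_{j=0}^{3} (−1)^j C(3,j)·(4−j)!.
Computing: 24 − 18 + 6 − 1 = 11.

11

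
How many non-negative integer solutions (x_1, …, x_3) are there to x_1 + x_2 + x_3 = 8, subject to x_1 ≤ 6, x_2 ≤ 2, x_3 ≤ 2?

Without the upper bounds there are C(10,2) = 45 ways to split 8 among 3 variables.
Subtract solutions that violate a single cap (substitute x_i' = x_i − (cap_i+1)): x_1 ≥ 7 gives C(3,2) = 3; x_2 ≥ 3 gives C(7,2) = 21; x_3 ≥ 3 gives C(7,2) = 21. Together 45.
Add back pairs where two caps are both exceeded: 0 + 0 + 6 = 6.
By inclusion–exclusion the count is 45 − 45 + 6 = 6.

6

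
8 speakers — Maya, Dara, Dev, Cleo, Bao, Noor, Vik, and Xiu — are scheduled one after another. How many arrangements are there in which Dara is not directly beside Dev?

Of the 8! = 40320 arrangements, those with Dara and Dev adjacent number 2 × 7! = 10080 (treat the pair as a block with 2 internal orders).
So 40320 − 10080 = 30240 arrangements keep them apart.

30240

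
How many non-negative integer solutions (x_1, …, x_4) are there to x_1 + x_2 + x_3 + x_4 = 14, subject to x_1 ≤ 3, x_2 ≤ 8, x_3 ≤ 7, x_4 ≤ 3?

80

Ignoring the caps, the number of non-negative solutions to x_1+…+x_4 = 14 is C(17,3) = 680.
Subtract solutions that violate a single cap (substitute x_i' = x_i − (cap_i+1)): x_1 ≥ 4 gives C(13,3) = 286; x_2 ≥ 9 gives C(8,3) = 56; x_3 ≥ 8 gives C(9,3) = 84; x_4 ≥ 4 gives C(13,3) = 286. Together 712.
Add back pairs where two caps are both exceeded: 4 + 10 + 84 + 0 + 4 + 10 = 112.
By inclusion–exclusion the count is 680 − 712 + 112 = 80.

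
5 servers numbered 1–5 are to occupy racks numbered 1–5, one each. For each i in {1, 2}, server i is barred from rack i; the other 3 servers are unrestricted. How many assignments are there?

Let Aᵢ (for i ∈ {1, 2}) be the placements that put server i in its forbidden rack. Any j of these fix j positions, leaving (5−j)! ways to fill the rest, and there are C(2,j) ways to pick which j.
By inclusion–exclusion, the number of valid placements is Σ_{j=0}^{2} (−1)^j C(2,j)·(5−j)!.
Computing: 120 − 48 + 6 = 78.

78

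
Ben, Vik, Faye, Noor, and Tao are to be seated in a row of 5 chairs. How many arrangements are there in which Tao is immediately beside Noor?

Treat {Tao, Noor} as a single unit. There are 4 units to order, and the pair itself can be ordered 2 ways.
That gives 2 × 4! = 2 × 24 = 48.

48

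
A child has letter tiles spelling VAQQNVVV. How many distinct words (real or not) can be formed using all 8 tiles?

840

Letter multiplicities in VAQQNVVV: A×1, N×1, Q×2, V×4.
Dividing 8! = 40320 by 4!·2! = 48 for the repeated letters gives 840.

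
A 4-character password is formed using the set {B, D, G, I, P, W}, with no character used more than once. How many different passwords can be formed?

360

Choose and order 4 of the 6 symbols: the first character has 6 options, the next 5, then 4, 3.
That product is 6 × 5 × 4 × 3 = 360.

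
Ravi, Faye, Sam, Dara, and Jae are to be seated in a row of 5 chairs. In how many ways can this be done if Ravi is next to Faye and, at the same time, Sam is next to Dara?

24

Treat {Ravi,Faye} as one block (2 orders) and {Sam,Dara} as another (2 orders).
That leaves 3 units to arrange: 2 × 2 × 3! = 4 × 6 = 24.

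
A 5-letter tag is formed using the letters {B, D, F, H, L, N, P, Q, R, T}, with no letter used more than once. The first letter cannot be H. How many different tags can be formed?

27216

The first letter has 10−1 = 9 choices (anything except H).
The remaining 4 letters are filled from the other 9 symbols without repetition: 9 × 8 × 7 × 6 = 3024.
Total: 9 × 3024 = 27216.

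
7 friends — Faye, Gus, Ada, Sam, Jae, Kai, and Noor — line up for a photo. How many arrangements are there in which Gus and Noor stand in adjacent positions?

Place the 5 others and the Gus-Noor pair as 6 objects in a line; the pair has 2 internal arrangements.
That gives 2 × 6! = 2 × 720 = 1440.

1440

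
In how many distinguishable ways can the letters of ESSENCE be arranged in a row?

420

The 7 letters of ESSENCE have repeats: E appearing 3 times and S appearing twice.
So there are 7! / (3!·2!) = 420 distinguishable arrangements.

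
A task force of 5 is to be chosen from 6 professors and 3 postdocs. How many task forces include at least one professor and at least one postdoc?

Total 5-person selections from all 9: C(9,5) = 126.
Subtract selections that omit an entire group: no professors → C(3,5) = 0; no postdocs → C(6,5) = 6.
Both groups omitted at once is impossible, so 126 − 6 = 120.

120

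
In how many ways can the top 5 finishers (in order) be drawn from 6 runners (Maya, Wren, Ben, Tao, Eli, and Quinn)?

There are 6 choices for 1st place, 5 for 2nd, and so on down to 2 for position 5.
That gives 6 × 5 × 4 × 3 × 2 = 720.

720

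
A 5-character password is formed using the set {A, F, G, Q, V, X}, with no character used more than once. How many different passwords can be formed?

This is a permutation of 5 out of 6: P(6,5) = 6!/1!.
That product is 6 × 5 × 4 × 3 × 2 = 720.

720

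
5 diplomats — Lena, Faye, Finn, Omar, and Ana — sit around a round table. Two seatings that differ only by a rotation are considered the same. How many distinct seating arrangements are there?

24

Around a circle, 5 distinct people have 5!/5 = (4)! = 24 rotationally distinct seatings.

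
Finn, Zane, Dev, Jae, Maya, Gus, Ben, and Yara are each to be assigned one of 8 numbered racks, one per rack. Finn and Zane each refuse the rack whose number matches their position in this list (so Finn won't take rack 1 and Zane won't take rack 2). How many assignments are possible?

30960

Let Aᵢ (for i ∈ {1, 2}) be the placements that put person i in their forbidden rack. Any j of these fix j positions, leaving (8−j)! ways to fill the rest, and there are C(2,j) ways to pick which j.
By inclusion–exclusion, the number of valid placements is Σ_{j=0}^{2} (−1)^j C(2,j)·(8−j)!.
Computing: 40320 − 10080 + 720 = 30960.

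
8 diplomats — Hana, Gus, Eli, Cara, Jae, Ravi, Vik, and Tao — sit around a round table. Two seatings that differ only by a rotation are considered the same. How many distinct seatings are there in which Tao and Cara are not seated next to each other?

All circular seatings of 8 people number (7)! = 5040.
Those with Tao next to Cara: fuse the pair into one unit and seat 7 units around a circle — 2·(6)! = 1440.
Subtracting, 5040 − 1440 = 3600.

3600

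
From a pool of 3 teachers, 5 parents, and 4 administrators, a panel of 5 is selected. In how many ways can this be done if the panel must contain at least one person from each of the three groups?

Total 5-person selections from all 12: C(12,5) = 792.
Subtract selections that omit an entire group: no teachers → C(9,5) = 126; no parents → C(7,5) = 21; no administrators → C(8,5) = 56.
Add back selections omitting two groups (i.e. drawn from a single group): C(3,5) + C(5,5) + C(4,5) = 1.
By inclusion–exclusion: 792 − 203 + 1 = 590.

590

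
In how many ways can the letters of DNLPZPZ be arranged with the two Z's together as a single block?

Treat the 2 copies of Z as a single block. The multiset to arrange is then {ZZ, D, L, N, P, P}, 6 items in all.
That gives (6)!/(2!) = 360 arrangements.

360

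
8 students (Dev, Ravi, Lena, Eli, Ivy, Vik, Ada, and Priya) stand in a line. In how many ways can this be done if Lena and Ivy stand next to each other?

10080

Treat {Lena, Ivy} as a single unit. There are 7 units to order, and the pair itself can be ordered 2 ways.
That gives 2 × 7! = 2 × 5040 = 10080.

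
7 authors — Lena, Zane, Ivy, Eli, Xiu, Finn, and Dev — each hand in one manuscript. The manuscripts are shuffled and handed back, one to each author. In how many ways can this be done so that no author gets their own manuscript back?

Let Aᵢ be the assignments in which author i gets their own manuscript. We want the size of the complement of A₁∪…∪A_7.
By inclusion–exclusion this is Σ_{j=0}^{7} (−1)^j C(7,j)·(7−j)!.
Computing: 5040 − 5040 + 2520 − 840 + 210 − 42 + 7 − 1 = 1854.

1854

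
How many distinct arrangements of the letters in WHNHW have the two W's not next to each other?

18

Total arrangements of WHNHW: 5!/(2!·2!) = 30.
Arrangements with the W's together: treat WW as one letter, giving (4)!/(2!) = 12.
Hence 30 − 12 = 18.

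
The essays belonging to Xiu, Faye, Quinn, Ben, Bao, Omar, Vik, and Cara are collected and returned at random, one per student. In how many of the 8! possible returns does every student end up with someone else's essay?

14833

Count assignments avoiding every fixed point. For any j of the 8 students fixed to their own essay, the other 8−j can be arranged in (8−j)! ways.
By inclusion–exclusion this is Σ_{j=0}^{8} (−1)^j C(8,j)·(8−j)!.
Computing: 40320 − 40320 + 20160 − 6720 + 1680 − 336 + 56 − 8 + 1 = 14833.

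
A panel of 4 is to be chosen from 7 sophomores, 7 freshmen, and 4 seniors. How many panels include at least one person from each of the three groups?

Unrestricted: C(18,4) = 3060 ways to pick any 4 of the 18.
Subtract selections that omit an entire group: no sophomores → C(11,4) = 330; no freshmen → C(11,4) = 330; no seniors → C(14,4) = 1001.
Add back selections omitting two groups (i.e. drawn from a single group): C(7,4) + C(7,4) + C(4,4) = 71.
By inclusion–exclusion: 3060 − 1661 + 71 = 1470.

1470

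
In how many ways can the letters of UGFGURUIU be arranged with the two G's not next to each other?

There are 9!/(4!·2!) = 7560 arrangements of UGFGURUIU in total.
Arrangements with the G's together: treat GG as one letter, giving (8)!/(4!) = 1680.
Subtracting, 7560 − 1680 = 5880 arrangements keep the G's apart.

5880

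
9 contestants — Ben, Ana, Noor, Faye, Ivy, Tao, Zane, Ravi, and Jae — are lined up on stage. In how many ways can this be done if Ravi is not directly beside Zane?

Of the 9! = 362880 arrangements, those with Ravi and Zane adjacent number 2 × 8! = 80640 (treat the pair as a block with 2 internal orders).
So 362880 − 80640 = 282240 arrangements keep them apart.

282240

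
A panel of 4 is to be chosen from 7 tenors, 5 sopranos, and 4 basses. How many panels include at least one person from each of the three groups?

Unrestricted: C(16,4) = 1820 ways to pick any 4 of the 16.
Subtract selections that omit an entire group: no tenors → C(9,4) = 126; no sopranos → C(11,4) = 330; no basses → C(12,4) = 495.
Add back selections omitting two groups (i.e. drawn from a single group): C(7,4) + C(5,4) + C(4,4) = 41.
By inclusion–exclusion: 1820 − 951 + 41 = 910.

910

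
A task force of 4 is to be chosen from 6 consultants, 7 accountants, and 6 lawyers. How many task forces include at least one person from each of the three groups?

2016

Total 4-person selections from all 19: C(19,4) = 3876.
Subtract selections that omit an entire group: no consultants → C(13,4) = 715; no accountants → C(12,4) = 495; no lawyers → C(13,4) = 715.
Add back selections omitting two groups (i.e. drawn from a single group): C(6,4) + C(7,4) + C(6,4) = 65.
By inclusion–exclusion: 3876 − 1925 + 65 = 2016.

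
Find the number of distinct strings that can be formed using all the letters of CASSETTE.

5040

The 8 letters of CASSETTE have repeats: E appearing twice, S appearing twice, and T appearing twice.
The number of distinct arrangements is 8!/(2!·2!·2!) = 40320/8 = 5040.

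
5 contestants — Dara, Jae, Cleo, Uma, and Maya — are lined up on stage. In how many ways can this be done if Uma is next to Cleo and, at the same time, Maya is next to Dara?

24

Treat {Uma,Cleo} as one block (2 orders) and {Maya,Dara} as another (2 orders).
That leaves 3 units to arrange: 2 × 2 × 3! = 4 × 6 = 24.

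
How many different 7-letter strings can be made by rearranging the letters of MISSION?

The 7 letters of MISSION have repeats: I appearing twice and S appearing twice.
The number of distinct arrangements is 7!/(2!·2!) = 5040/4 = 1260.

1260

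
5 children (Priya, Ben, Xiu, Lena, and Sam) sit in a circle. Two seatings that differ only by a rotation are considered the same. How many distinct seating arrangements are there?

24

Fix one person's seat to break rotational symmetry; the remaining 4 people can be arranged in (4)! = 24 ways.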